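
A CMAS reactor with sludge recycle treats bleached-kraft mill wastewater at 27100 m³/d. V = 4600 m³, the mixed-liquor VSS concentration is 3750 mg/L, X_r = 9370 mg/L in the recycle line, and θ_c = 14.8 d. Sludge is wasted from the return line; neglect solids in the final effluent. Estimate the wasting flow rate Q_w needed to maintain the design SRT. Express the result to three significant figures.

θ_c = V·X/(Q_w·X_r) when wasting from the recycle, so Q_w = V·X/(θ_c·X_r) = 4600 × 3750 / (14.8 × 9370) = 124.4 m³/d.

Q_w ≈ 124 m³/d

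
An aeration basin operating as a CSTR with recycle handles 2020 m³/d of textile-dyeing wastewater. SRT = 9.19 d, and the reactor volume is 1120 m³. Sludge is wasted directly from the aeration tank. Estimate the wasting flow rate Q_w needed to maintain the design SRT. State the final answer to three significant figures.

With mixed-liquor wasting, θ_c = V/Q_w, so Q_w = V/θ_c = 1120/9.19 = 121.9 m³/d.

Q_w ≈ 122 m³/d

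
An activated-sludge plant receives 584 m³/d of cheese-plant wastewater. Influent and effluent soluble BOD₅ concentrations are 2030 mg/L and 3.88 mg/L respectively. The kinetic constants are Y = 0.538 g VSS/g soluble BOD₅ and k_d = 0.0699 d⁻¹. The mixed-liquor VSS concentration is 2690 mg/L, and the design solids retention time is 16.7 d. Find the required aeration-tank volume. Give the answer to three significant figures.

Steady-state biomass mass balance: V·X·(1 + k_d·θ_c) = Y·Q·(S₀ − S)·θ_c, so V = 0.538 × 584 × (2030 − 3.88) × 16.7 / [2690 × (1 + 0.0699 × 16.7)] = 1.06×10^7 / 5830 = 1823 m³.

V ≈ 1820 m³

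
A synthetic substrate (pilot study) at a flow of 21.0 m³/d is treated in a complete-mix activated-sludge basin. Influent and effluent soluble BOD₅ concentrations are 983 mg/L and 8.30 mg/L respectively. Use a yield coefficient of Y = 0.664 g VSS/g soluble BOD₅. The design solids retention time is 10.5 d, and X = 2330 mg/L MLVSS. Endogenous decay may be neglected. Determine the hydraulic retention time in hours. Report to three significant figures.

τ ≈ 70.0 h

V·X = Y·Q·ΔS·θ_c gives V = 0.664 × 21.0 × (983 − 8.30) × 10.5 / 2330 = 61.25 m³.
τ = V/Q = 61.25/21.0 = 2.917 d, or 70.00 h.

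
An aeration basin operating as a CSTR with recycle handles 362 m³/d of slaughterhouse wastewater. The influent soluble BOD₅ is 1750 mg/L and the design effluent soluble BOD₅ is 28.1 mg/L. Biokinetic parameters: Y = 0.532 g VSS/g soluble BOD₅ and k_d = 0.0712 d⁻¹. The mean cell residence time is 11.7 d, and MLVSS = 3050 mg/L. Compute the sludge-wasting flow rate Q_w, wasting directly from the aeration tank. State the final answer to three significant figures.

Steady-state biomass mass balance: V·X·(1 + k_d·θ_c) = Y·Q·(S₀ − S)·θ_c, so V = 0.532 × 362 × (1750 − 28.1) × 11.7 / [3050 × (1 + 0.0712 × 11.7)] = 3.88×10^6 / 5591 = 694.0 m³.
For wasting at MLVSS concentration, Q_w = V/θ_c = 694.0/11.7 = 59.31 m³/d.

Q_w ≈ 59.3 m³/d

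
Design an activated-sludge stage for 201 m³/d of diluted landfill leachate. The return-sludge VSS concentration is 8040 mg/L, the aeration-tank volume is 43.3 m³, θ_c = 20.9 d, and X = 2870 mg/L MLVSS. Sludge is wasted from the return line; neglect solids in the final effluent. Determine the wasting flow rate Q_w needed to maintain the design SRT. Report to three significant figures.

Q_w = (V·X)/(θ_c X_r) = 43.30 × 2870 / (20.9 × 8040) = 0.7395 m³/d.

Q_w ≈ 0.740 m³/d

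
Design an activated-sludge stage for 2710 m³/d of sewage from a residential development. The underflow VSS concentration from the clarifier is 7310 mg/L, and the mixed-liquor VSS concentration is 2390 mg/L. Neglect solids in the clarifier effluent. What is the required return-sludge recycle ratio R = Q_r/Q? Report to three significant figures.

Solids balance on the clarifier gives (1+R)X = R·X_r, so R = X/(X_r − X) = 2390 / (7310 − 2390) = 0.4858.

R ≈ 0.486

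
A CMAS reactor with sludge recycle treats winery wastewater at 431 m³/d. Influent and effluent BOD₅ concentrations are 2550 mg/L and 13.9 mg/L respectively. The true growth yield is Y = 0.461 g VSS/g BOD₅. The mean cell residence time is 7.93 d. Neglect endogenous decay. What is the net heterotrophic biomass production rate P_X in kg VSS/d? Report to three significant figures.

With endogenous decay neglected, the observed yield equals the true yield: Y_obs = Y = 0.461 g VSS/g BOD₅.
Mass of BOD₅ removed per day: Q(S₀ − S) = 431 × 2536 g/m³ = 1093 kg/d.
So the net sludge growth is P_X = 0.4610 × 1093 = 503.9 kg VSS/d.

P_X ≈ 504 kg VSS/d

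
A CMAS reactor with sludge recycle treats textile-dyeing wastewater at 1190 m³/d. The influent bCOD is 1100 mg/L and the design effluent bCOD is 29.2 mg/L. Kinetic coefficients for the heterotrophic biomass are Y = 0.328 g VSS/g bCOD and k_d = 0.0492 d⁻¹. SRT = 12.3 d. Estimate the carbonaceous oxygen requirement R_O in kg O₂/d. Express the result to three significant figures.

R_O ≈ 905 kg O₂/d

Correct the yield for decay: Y_obs = Y/(1 + k_d θ_c) = 0.328 / (1 + 0.0492 × 12.3) = 0.328 / 1.605 = 0.2043.
ΔS = 1100 − 29.2 = 1071 mg/L, so the substrate removal rate is 1190 × 1071/1000 = 1274 kg bCOD/d.
Biomass synthesised: P_X = Y_obs × 1274 = 260.4 kg VSS/d.
Carbonaceous O₂ demand = substrate oxidised − cell-mass equivalent = 1274 − 1.42 × 260.4 = 904.5 kg O₂/d.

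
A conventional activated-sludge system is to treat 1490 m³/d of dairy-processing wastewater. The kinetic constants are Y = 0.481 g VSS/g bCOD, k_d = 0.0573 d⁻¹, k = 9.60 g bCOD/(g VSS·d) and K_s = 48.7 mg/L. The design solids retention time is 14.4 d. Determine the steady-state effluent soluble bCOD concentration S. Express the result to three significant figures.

For a completely mixed reactor with recycle the Lawrence–McCarty relation gives S = K_s·(1 + k_d·θ_c) / [θ_c·(Y·k − k_d) − 1] = 48.7 × (1 + 0.0573 × 14.4) / [14.4 × (0.481 × 9.60 − 0.0573) − 1] = 88.88 / 64.67 = 1.374 mg/L.

S ≈ 1.37 mg/L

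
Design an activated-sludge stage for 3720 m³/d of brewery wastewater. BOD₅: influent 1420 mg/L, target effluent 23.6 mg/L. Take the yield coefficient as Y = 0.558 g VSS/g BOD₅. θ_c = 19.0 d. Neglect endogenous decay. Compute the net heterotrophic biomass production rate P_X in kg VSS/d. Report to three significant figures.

Since k_d ≈ 0, Y_obs = Y = 0.558 g VSS/g BOD₅.
Substrate removed = Q·(S₀ − S) = 3720 m³/d × (1420 − 23.6) g/m³ = 5.19×10^6 g/d = 5195 kg/d.
Net biomass production P_X = Y_obs × Q·(S₀ − S) = 0.5580 × 5195 = 2899 kg VSS/d.

P_X ≈ 2900 kg VSS/d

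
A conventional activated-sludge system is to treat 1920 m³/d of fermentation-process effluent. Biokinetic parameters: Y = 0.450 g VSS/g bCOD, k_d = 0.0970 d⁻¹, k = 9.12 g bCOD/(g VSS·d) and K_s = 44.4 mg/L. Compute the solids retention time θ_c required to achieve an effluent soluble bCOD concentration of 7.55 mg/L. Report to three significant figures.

θ_c ≈ 2.00 d

At the target effluent, Y k S/(K_s+S) = 0.450×9.12×7.55/51.95 = 0.5964 d⁻¹.
θ_c = 1/(μ − k_d) = 1/(0.5964 − 0.0970) = 1/0.4994 = 2.002 d.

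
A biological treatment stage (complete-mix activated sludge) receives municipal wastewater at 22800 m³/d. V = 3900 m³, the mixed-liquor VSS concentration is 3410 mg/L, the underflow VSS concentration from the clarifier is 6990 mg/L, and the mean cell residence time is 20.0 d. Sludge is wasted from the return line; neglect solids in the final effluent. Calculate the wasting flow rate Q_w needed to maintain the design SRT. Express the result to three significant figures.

Q_w ≈ 95.1 m³/d

Wasting from the return line (neglecting effluent solids): Q_w = V·X / (θ_c·X_r) = 3900 × 3410 / (20.0 × 6990) = 95.13 m³/d.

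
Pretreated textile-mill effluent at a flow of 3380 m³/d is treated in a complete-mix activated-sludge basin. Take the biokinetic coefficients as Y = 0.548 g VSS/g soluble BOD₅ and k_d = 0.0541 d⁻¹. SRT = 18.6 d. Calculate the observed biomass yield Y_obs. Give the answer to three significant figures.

Y_obs ≈ 0.273 g VSS/g soluble BOD₅

Observed yield with endogenous decay: Y_obs = Y / (1 + k_d·θ_c) = 0.548 / (1 + 0.0541 × 18.6) = 0.548 / 2.006 = 0.2731 g VSS/g soluble BOD₅.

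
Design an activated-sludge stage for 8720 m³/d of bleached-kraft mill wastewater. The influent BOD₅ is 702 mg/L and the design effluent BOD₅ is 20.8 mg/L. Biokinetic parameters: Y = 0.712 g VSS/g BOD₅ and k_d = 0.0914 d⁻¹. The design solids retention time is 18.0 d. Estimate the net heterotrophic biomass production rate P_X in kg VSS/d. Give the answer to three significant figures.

P_X ≈ 1600 kg VSS/d

The observed yield is Y_obs = Y/(1 + k_d·θ_c) = 0.712 / (1 + 0.0914 × 18.0) = 0.712 / 2.645 = 0.2692 g VSS per g BOD₅ removed.
Substrate removed = Q·(S₀ − S) = 8720 m³/d × (702 − 20.8) g/m³ = 5.94×10^6 g/d = 5940 kg/d.
So the net sludge growth is P_X = 0.2692 × 5940 = 1599 kg VSS/d.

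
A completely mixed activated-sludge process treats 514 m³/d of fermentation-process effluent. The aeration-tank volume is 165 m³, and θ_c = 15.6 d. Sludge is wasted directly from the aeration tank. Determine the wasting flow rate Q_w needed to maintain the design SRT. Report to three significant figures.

Q_w ≈ 10.6 m³/d

With mixed-liquor wasting, θ_c = V/Q_w, so Q_w = V/θ_c = 165.0/15.6 = 10.58 m³/d.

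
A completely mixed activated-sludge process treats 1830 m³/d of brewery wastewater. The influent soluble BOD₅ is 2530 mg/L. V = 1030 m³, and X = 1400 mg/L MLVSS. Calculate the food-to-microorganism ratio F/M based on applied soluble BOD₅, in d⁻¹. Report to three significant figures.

F/M = Q·S₀ / (V·X) = 1830 × 2530 / (1030 × 1400) = 3.211 g soluble BOD₅·(g VSS·d)⁻¹.

F/M ≈ 3.21 d⁻¹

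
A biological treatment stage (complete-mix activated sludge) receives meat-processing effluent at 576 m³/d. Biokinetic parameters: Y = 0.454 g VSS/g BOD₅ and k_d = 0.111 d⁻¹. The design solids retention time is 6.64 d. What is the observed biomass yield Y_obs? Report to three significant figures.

Correct the yield for decay: Y_obs = Y/(1 + k_d θ_c) = 0.454 / (1 + 0.111 × 6.64) = 0.454 / 1.737 = 0.2614.

Y_obs ≈ 0.261 g VSS/g BOD₅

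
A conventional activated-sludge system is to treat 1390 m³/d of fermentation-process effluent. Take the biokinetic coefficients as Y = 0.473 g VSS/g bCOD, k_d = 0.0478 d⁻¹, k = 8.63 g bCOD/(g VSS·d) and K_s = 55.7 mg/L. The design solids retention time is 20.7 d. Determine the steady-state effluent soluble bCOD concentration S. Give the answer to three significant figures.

S ≈ 1.34 mg/L

From the Monod/SRT balance for a CMAS, S = K_s·(1+k_d θ_c)/[θ_c·(Y k − k_d) − 1] = 55.7 × (1 + 0.0478 × 20.7) / [20.7 × (0.473 × 8.63 − 0.0478) − 1] = 110.8 / 82.51 = 1.343 mg/L.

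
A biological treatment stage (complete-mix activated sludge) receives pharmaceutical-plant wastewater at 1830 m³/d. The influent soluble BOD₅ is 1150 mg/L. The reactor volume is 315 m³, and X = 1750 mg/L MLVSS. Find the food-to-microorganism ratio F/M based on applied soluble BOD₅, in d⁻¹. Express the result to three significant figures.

F/M = applied load / biomass = Q·S₀/(V·X) = 1830 × 1150 / (315.0 × 1750) = 3.818 d⁻¹.

F/M ≈ 3.82 d⁻¹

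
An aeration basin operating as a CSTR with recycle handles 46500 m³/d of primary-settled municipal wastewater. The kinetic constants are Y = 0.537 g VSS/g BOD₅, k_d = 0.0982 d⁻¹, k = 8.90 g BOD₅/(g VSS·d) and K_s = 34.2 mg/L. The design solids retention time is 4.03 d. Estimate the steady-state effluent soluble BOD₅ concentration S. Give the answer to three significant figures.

S ≈ 2.67 mg/L

From the Monod/SRT balance for a CMAS, S = K_s·(1+k_d θ_c)/[θ_c·(Y k − k_d) − 1] = 34.2 × (1 + 0.0982 × 4.03) / [4.03 × (0.537 × 8.90 − 0.0982) − 1] = 47.73 / 17.86 = 2.672 mg/L.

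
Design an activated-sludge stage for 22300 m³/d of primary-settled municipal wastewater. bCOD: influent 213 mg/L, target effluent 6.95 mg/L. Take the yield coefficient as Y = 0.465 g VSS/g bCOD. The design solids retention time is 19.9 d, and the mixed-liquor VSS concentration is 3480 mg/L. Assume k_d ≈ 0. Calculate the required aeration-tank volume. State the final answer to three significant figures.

V·X = Y·Q·ΔS·θ_c gives V = 0.465 × 22300 × (213 − 6.95) × 19.9 / 3480 = 12218 m³.

V ≈ 12200 m³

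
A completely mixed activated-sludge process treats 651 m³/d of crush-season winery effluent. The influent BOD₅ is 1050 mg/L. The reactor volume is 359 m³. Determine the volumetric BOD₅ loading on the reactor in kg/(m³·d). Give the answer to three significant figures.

Applied BOD₅ load per unit volume = Q·S₀/V = (651 × 1050/1000)/359.0 = 1.904 kg BOD₅·m⁻³·d⁻¹.

L_v ≈ 1.90 kg BOD₅/(m³·d)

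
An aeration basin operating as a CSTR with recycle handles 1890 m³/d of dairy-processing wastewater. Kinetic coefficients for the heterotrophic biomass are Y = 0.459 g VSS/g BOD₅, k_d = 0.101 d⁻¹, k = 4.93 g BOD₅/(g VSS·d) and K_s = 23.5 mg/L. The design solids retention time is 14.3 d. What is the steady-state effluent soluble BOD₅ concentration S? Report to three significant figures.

For a completely mixed reactor with recycle the Lawrence–McCarty relation gives S = K_s·(1 + k_d·θ_c) / [θ_c·(Y·k − k_d) − 1] = 23.5 × (1 + 0.101 × 14.3) / [14.3 × (0.459 × 4.93 − 0.101) − 1] = 57.44 / 29.91 = 1.920 mg/L.

S ≈ 1.92 mg/L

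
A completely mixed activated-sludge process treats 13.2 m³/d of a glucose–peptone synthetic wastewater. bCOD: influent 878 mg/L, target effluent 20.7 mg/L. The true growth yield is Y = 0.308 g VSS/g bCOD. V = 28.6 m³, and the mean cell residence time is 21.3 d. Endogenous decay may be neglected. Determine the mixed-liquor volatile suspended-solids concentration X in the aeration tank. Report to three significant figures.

X = Y·Q·ΔS·θ_c / V = 0.308 × 13.2 × (878 − 20.7) × 21.3 / 28.6 = 2596 mg/L.

X ≈ 2600 mg/L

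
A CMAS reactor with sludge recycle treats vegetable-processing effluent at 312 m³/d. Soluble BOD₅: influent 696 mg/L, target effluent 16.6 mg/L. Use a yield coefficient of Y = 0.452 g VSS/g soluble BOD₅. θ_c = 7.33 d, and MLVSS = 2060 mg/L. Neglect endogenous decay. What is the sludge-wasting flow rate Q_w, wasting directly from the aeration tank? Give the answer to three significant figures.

Q_w ≈ 46.5 m³/d

With k_d = 0 the design equation reduces to V = Y Q (S₀−S) θ_c / X = 0.452 × 312 × (696 − 16.6) × 7.33 / 2060 = 340.9 m³.
With mixed-liquor wasting, θ_c = V/Q_w, so Q_w = V/θ_c = 340.9/7.33 = 46.51 m³/d.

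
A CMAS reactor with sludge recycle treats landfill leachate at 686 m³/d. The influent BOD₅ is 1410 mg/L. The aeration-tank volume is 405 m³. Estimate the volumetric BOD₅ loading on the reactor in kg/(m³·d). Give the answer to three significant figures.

Applied BOD₅ load per unit volume = Q·S₀/V = (686 × 1410/1000)/405.0 = 2.388 kg BOD₅·m⁻³·d⁻¹.

L_v ≈ 2.39 kg BOD₅/(m³·d)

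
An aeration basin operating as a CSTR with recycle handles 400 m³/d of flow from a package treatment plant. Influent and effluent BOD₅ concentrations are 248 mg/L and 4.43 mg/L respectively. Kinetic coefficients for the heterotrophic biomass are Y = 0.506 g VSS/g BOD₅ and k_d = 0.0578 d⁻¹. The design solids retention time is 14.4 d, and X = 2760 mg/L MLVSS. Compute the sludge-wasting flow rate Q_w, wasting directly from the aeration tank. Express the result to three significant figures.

From the SRT design equation V = Y Q (S₀−S) θ_c / [X (1 + k_d θ_c)] = 0.506 × 400 × (248 − 4.43) × 14.4 / [2760 × (1 + 0.0578 × 14.4)] = 7.1×10^5 / 5057 = 140.4 m³.
For wasting at MLVSS concentration, Q_w = V/θ_c = 140.4/14.4 = 9.748 m³/d.

Q_w ≈ 9.75 m³/d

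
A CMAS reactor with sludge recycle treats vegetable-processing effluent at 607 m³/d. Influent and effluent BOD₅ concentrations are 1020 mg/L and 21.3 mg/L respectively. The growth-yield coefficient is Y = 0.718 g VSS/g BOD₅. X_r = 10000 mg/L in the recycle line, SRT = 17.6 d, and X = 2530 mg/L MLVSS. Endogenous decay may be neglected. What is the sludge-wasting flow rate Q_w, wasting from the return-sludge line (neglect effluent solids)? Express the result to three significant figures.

Biomass mass balance (decay neglected): V·X = Y·Q·(S₀ − S)·θ_c, so V = 0.718 × 607 × (1020 − 21.3) × 17.6 / 2530 = 3028 m³.
Q_w = (V·X)/(θ_c X_r) = 3028 × 2530 / (17.6 × 10000) = 43.53 m³/d.

Q_w ≈ 43.5 m³/d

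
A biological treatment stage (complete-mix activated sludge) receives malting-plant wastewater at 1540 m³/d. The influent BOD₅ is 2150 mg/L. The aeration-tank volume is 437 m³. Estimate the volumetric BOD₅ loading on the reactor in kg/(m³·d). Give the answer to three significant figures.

L_v ≈ 7.58 kg BOD₅/(m³·d)

Volumetric loading L_v = Q·S₀ / V = 1540 × 2150 g/m³ / 437.0 m³ = 7577 g/(m³·d) = 7.577 kg BOD₅/(m³·d).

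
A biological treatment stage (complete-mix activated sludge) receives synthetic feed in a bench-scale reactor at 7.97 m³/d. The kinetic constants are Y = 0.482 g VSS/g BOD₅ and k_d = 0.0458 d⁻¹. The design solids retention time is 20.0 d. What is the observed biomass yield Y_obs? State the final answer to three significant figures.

Observed yield with endogenous decay: Y_obs = Y / (1 + k_d·θ_c) = 0.482 / (1 + 0.0458 × 20.0) = 0.482 / 1.916 = 0.2516 g VSS/g BOD₅.

Y_obs ≈ 0.252 g VSS/g BOD₅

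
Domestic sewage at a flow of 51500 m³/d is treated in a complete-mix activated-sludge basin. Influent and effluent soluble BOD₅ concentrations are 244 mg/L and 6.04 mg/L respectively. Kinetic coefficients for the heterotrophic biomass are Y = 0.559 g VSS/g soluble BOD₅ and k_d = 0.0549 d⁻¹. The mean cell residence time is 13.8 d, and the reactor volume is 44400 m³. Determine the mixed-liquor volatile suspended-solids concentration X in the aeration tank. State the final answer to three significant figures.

X ≈ 1210 mg/L

X = Y·Q·ΔS·θ_c / [V·(1 + k_d θ_c)] = 0.559 × 51500 × (244 − 6.04) × 13.8 / [44400 × (1 + 0.0549 × 13.8)] = 1211 mg/L.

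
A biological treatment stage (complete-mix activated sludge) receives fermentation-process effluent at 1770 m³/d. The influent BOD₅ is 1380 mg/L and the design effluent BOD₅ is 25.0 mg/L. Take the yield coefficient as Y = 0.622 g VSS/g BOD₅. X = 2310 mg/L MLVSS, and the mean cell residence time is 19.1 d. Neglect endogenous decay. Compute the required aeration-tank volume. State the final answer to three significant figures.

With k_d = 0 the design equation reduces to V = Y Q (S₀−S) θ_c / X = 0.622 × 1770 × (1380 − 25.0) × 19.1 / 2310 = 12335 m³.

V ≈ 12300 m³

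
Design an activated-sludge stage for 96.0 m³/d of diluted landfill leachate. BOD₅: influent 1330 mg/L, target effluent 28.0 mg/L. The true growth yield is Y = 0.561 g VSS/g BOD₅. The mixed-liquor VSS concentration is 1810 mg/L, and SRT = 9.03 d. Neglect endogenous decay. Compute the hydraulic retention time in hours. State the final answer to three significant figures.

τ ≈ 87.5 h

With k_d = 0 the design equation reduces to V = Y Q (S₀−S) θ_c / X = 0.561 × 96.0 × (1330 − 28.0) × 9.03 / 1810 = 349.8 m³.
τ = V/Q = 349.8/96.0 = 3.644 d, or 87.46 h.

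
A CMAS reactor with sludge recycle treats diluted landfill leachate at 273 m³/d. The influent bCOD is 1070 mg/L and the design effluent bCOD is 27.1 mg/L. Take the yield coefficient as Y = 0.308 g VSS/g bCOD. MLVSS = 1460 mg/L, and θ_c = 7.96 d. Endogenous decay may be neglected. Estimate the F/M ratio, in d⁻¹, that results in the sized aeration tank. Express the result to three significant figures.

V·X = Y·Q·ΔS·θ_c gives V = 0.308 × 273 × (1070 − 27.1) × 7.96 / 1460 = 478.1 m³.
F/M = Q·S₀ / (V·X) = 273 × 1070 / (478.1 × 1460) = 0.4185 g bCOD·(g VSS·d)⁻¹.

F/M ≈ 0.418 d⁻¹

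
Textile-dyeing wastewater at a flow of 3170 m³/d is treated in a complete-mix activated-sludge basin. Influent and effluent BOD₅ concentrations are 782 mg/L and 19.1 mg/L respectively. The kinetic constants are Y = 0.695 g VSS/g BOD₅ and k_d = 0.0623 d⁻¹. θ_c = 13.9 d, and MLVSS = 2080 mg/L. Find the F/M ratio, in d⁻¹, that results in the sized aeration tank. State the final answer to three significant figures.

From the SRT design equation V = Y Q (S₀−S) θ_c / [X (1 + k_d θ_c)] = 0.695 × 3170 × (782 − 19.1) × 13.9 / [2080 × (1 + 0.0623 × 13.9)] = 2.34×10^7 / 3881 = 6019 m³.
F/M = applied load / biomass = Q·S₀/(V·X) = 3170 × 782 / (6019 × 2080) = 0.1980 d⁻¹.

F/M ≈ 0.198 d⁻¹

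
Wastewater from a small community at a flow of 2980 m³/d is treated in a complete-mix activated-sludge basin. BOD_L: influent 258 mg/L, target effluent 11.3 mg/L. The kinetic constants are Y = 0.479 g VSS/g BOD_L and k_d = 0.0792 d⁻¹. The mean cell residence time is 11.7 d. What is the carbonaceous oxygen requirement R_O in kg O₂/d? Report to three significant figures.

Observed yield with endogenous decay: Y_obs = Y / (1 + k_d·θ_c) = 0.479 / (1 + 0.0792 × 11.7) = 0.479 / 1.927 = 0.2486 g VSS/g BOD_L.
Substrate removed = Q·(S₀ − S) = 2980 m³/d × (258 − 11.3) g/m³ = 7.35×10^5 g/d = 735.2 kg/d.
P_X = Y_obs·Q·(S₀ − S) = 0.2486 × 735.2 = 182.8 kg VSS/d.
R_O = Q·ΔS − 1.42 P_X = 735.2 − 259.5 = 475.6 kg O₂/d.

R_O ≈ 476 kg O₂/d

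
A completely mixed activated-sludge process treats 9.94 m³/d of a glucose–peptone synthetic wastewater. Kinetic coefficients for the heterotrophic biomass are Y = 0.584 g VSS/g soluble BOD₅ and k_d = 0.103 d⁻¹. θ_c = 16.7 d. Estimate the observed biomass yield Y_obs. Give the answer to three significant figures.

Correct the yield for decay: Y_obs = Y/(1 + k_d θ_c) = 0.584 / (1 + 0.103 × 16.7) = 0.584 / 2.720 = 0.2147.

Y_obs ≈ 0.215 g VSS/g soluble BOD₅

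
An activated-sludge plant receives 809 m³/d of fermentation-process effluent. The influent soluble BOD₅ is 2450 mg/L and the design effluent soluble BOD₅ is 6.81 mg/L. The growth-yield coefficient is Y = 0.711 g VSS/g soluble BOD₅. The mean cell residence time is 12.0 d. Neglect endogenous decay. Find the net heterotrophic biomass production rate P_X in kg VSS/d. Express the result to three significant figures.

P_X ≈ 1410 kg VSS/d

With endogenous decay neglected, the observed yield equals the true yield: Y_obs = Y = 0.711 g VSS/g soluble BOD₅.
ΔS = 2450 − 6.81 = 2443 mg/L, so the substrate removal rate is 809 × 2443/1000 = 1977 kg soluble BOD₅/d.
So the net sludge growth is P_X = 0.7110 × 1977 = 1405 kg VSS/d.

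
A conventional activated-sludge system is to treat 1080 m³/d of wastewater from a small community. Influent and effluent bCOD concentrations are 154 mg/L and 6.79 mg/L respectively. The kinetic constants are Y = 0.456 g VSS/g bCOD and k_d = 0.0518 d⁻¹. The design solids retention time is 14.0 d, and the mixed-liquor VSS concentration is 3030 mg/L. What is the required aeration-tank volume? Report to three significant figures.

Rearranging the biomass balance for a CMAS with decay, V = Y·Q·ΔS·θ_c / [X·(1+k_d θ_c)] = 0.456 × 1080 × (154 − 6.79) × 14.0 / [3030 × (1 + 0.0518 × 14.0)] = 1.01×10^6 / 5227 = 194.2 m³.

V ≈ 194 m³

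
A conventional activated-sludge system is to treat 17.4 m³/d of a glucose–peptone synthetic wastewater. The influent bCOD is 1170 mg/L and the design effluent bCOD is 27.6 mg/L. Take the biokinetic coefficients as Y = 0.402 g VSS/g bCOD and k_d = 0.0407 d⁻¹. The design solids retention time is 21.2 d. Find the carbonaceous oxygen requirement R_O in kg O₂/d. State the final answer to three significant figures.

R_O ≈ 13.8 kg O₂/d

Correct the yield for decay: Y_obs = Y/(1 + k_d θ_c) = 0.402 / (1 + 0.0407 × 21.2) = 0.402 / 1.863 = 0.2158.
Substrate removed = Q·(S₀ − S) = 17.4 m³/d × (1170 − 27.6) g/m³ = 1.99×10^4 g/d = 19.88 kg/d.
Net sludge production P_X = 0.2158 × 19.88 = 4.290 kg VSS/d.
R_O = Q·ΔS − 1.42 P_X = 19.88 − 6.091 = 13.79 kg O₂/d.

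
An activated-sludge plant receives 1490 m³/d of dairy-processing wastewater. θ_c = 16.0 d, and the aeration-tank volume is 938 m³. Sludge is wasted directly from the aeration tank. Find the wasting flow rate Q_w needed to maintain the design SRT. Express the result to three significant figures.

For wasting at MLVSS concentration, Q_w = V/θ_c = 938.0/16.0 = 58.62 m³/d.

Q_w ≈ 58.6 m³/d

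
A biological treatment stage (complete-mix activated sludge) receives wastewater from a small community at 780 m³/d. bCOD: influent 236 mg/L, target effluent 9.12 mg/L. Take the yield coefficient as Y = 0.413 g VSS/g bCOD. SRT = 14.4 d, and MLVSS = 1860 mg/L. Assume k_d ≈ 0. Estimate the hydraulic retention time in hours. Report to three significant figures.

τ ≈ 17.4 h

V·X = Y·Q·ΔS·θ_c gives V = 0.413 × 780 × (236 − 9.12) × 14.4 / 1860 = 565.8 m³.
τ = V/Q = 565.8/780 = 0.7254 d, or 17.41 h.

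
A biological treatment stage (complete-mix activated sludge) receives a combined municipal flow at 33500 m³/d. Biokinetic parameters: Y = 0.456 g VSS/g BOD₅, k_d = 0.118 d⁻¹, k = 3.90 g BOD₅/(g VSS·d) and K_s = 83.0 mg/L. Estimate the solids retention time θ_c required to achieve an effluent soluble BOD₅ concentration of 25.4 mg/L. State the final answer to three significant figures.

At the target effluent, Y k S/(K_s+S) = 0.456×3.90×25.4/108.4 = 0.4167 d⁻¹.
θ_c = 1/(μ − k_d) = 1/(0.4167 − 0.118) = 1/0.2987 = 3.348 d.

θ_c ≈ 3.35 d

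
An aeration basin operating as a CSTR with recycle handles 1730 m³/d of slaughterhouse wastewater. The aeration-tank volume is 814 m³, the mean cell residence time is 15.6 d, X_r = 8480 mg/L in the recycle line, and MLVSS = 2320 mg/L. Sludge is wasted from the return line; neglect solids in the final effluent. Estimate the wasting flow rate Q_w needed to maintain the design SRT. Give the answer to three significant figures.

Wasting from the return line (neglecting effluent solids): Q_w = V·X / (θ_c·X_r) = 814.0 × 2320 / (15.6 × 8480) = 14.28 m³/d.

Q_w ≈ 14.3 m³/d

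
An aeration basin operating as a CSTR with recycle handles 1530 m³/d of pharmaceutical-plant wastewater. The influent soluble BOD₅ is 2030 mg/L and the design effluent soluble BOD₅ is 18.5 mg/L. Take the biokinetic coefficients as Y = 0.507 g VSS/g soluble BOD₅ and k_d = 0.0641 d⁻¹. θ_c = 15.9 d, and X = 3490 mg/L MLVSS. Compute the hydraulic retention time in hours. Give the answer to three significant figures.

Steady-state biomass mass balance: V·X·(1 + k_d·θ_c) = Y·Q·(S₀ − S)·θ_c, so V = 0.507 × 1530 × (2030 − 18.5) × 15.9 / [3490 × (1 + 0.0641 × 15.9)] = 2.48×10^7 / 7047 = 3521 m³.
τ = V/Q = 3521/1530 = 2.301 d, or 55.22 h.

τ ≈ 55.2 h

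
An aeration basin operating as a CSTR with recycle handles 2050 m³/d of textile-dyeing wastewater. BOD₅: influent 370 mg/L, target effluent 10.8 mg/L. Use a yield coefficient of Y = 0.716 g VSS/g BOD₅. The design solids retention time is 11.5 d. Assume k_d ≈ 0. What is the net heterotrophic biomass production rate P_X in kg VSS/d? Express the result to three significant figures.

P_X ≈ 527 kg VSS/d

Since k_d ≈ 0, Y_obs = Y = 0.716 g VSS/g BOD₅.
Substrate removed = Q·(S₀ − S) = 2050 m³/d × (370 − 10.8) g/m³ = 7.36×10^5 g/d = 736.4 kg/d.
Net biomass production P_X = Y_obs × Q·(S₀ − S) = 0.7160 × 736.4 = 527.2 kg VSS/d.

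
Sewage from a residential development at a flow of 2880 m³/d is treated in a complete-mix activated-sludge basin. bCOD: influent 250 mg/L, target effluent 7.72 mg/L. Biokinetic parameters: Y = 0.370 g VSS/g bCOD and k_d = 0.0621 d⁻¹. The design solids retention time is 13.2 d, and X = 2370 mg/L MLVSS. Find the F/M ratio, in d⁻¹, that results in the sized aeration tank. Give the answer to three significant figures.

F/M ≈ 0.384 d⁻¹

Rearranging the biomass balance for a CMAS with decay, V = Y·Q·ΔS·θ_c / [X·(1+k_d θ_c)] = 0.370 × 2880 × (250 − 7.72) × 13.2 / [2370 × (1 + 0.0621 × 13.2)] = 3.41×10^6 / 4313 = 790.2 m³.
Food-to-microorganism ratio F/M = Q S₀ / (V X) = 2880 × 250 / (790.2 × 2370) = 0.3845 d⁻¹.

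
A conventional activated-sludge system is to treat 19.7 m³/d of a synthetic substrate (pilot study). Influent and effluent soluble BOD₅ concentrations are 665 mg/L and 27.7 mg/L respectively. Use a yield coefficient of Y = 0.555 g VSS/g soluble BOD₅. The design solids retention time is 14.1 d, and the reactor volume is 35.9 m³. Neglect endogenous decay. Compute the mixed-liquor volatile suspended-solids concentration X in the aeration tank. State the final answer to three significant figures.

X ≈ 2740 mg/L

X = Y·Q·ΔS·θ_c / V = 0.555 × 19.7 × (665 − 27.7) × 14.1 / 35.9 = 2737 mg/L.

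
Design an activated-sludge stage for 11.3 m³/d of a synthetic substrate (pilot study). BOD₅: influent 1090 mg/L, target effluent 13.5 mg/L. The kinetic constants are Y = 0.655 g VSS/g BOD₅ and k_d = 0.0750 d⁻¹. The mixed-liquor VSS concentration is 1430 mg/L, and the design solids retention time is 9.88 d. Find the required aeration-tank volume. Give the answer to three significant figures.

Rearranging the biomass balance for a CMAS with decay, V = Y·Q·ΔS·θ_c / [X·(1+k_d θ_c)] = 0.655 × 11.3 × (1090 − 13.5) × 9.88 / [1430 × (1 + 0.0750 × 9.88)] = 7.87×10^4 / 2490 = 31.62 m³.

V ≈ 31.6 m³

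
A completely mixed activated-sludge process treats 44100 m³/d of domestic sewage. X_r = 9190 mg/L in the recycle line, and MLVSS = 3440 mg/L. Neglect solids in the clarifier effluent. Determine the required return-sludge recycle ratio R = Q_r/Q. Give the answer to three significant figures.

R = Q_r/Q = X/(X_r − X) = 3440 / (9190 − 3440) = 0.5983.

R ≈ 0.598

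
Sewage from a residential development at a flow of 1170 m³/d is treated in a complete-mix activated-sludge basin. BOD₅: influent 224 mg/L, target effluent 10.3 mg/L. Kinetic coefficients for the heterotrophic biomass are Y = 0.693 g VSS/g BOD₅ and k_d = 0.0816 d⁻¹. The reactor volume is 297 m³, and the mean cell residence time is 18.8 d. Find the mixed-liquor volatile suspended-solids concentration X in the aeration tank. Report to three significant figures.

X ≈ 4330 mg/L

X = Y·Q·ΔS·θ_c / [V·(1 + k_d θ_c)] = 0.693 × 1170 × (224 − 10.3) × 18.8 / [297 × (1 + 0.0816 × 18.8)] = 4328 mg/L.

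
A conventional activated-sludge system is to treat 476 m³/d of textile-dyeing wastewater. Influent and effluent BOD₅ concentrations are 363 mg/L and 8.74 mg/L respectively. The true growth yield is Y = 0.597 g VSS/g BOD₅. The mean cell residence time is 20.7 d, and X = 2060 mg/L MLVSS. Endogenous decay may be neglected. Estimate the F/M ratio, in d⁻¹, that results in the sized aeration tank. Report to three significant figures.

With k_d = 0 the design equation reduces to V = Y Q (S₀−S) θ_c / X = 0.597 × 476 × (363 − 8.74) × 20.7 / 2060 = 1012 m³.
F/M = Q·S₀ / (V·X) = 476 × 363 / (1012 × 2060) = 0.08292 g BOD₅·(g VSS·d)⁻¹.

F/M ≈ 0.0829 d⁻¹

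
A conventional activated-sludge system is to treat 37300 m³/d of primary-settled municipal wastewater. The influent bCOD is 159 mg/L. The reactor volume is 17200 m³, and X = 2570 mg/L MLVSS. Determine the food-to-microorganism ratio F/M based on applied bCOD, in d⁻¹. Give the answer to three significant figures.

F/M ≈ 0.134 d⁻¹

F/M = applied load / biomass = Q·S₀/(V·X) = 37300 × 159 / (17200 × 2570) = 0.1342 d⁻¹.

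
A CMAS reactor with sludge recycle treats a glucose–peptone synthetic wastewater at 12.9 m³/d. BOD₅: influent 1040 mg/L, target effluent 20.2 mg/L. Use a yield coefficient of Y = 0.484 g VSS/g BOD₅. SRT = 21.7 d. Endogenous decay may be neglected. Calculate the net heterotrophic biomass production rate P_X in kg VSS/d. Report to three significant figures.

Since k_d ≈ 0, Y_obs = Y = 0.484 g VSS/g BOD₅.
ΔS = 1040 − 20.2 = 1020 mg/L, so the substrate removal rate is 12.9 × 1020/1000 = 13.16 kg BOD₅/d.
So the net sludge growth is P_X = 0.4840 × 13.16 = 6.367 kg VSS/d.

P_X ≈ 6.37 kg VSS/d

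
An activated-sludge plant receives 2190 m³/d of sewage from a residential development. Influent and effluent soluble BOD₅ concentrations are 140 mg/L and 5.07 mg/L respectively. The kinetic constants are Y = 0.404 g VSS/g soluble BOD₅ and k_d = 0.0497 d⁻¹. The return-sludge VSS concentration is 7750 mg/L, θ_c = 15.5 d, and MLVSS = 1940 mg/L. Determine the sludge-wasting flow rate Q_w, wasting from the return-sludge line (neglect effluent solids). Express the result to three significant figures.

From the SRT design equation V = Y Q (S₀−S) θ_c / [X (1 + k_d θ_c)] = 0.404 × 2190 × (140 − 5.07) × 15.5 / [1940 × (1 + 0.0497 × 15.5)] = 1.85×10^6 / 3434 = 538.8 m³.
Q_w = (V·X)/(θ_c X_r) = 538.8 × 1940 / (15.5 × 7750) = 8.701 m³/d.

Q_w ≈ 8.70 m³/d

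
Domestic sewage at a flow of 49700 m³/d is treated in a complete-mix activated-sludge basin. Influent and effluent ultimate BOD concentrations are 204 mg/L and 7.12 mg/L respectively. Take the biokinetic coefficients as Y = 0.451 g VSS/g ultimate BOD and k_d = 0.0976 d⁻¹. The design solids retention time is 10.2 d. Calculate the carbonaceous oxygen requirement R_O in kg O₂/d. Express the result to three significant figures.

R_O ≈ 6640 kg O₂/d

Y_obs = Y / (1 + k_d θ_c) = 0.451 / (1 + 0.0976 × 10.2) = 0.451 / 1.996 = 0.2260.
Q·(S₀ − S) = 49700 × (204 − 7.12) × 10⁻³ = 9785 kg/d removed.
Biomass synthesised: P_X = Y_obs × 9785 = 2211 kg VSS/d.
R_O = Q·ΔS − 1.42 P_X = 9785 − 3140 = 6645 kg O₂/d.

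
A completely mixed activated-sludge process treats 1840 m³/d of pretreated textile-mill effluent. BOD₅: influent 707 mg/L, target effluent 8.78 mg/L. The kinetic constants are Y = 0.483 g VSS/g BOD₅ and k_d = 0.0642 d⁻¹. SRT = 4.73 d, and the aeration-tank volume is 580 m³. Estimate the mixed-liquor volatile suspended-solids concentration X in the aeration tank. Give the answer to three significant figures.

X = Y·Q·ΔS·θ_c / [V·(1 + k_d θ_c)] = 0.483 × 1840 × (707 − 8.78) × 4.73 / [580 × (1 + 0.0642 × 4.73)] = 3882 mg/L.

X ≈ 3880 mg/L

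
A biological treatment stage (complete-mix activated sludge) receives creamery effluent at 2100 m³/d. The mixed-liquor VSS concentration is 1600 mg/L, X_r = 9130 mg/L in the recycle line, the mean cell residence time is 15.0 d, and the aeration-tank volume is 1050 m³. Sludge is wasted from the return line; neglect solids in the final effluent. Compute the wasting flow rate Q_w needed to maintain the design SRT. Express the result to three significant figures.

Q_w = (V·X)/(θ_c X_r) = 1050 × 1600 / (15.0 × 9130) = 12.27 m³/d.

Q_w ≈ 12.3 m³/d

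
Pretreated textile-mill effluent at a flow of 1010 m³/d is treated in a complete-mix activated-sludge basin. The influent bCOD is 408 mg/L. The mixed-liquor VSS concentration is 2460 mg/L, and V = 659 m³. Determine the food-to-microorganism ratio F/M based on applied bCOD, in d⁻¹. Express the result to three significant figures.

F/M ≈ 0.254 d⁻¹

Food-to-microorganism ratio F/M = Q S₀ / (V X) = 1010 × 408 / (659.0 × 2460) = 0.2542 d⁻¹.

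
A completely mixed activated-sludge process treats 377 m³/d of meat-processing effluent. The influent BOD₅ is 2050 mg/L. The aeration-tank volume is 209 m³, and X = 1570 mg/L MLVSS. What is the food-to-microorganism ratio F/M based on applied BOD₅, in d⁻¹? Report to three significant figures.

F/M ≈ 2.36 d⁻¹

F/M = Q·S₀ / (V·X) = 377 × 2050 / (209.0 × 1570) = 2.355 g BOD₅·(g VSS·d)⁻¹.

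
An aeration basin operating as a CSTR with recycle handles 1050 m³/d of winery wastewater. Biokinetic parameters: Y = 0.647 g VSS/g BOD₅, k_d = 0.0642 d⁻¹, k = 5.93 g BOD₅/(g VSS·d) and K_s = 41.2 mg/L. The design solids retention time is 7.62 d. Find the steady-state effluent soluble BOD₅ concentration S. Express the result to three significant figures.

For a completely mixed reactor with recycle the Lawrence–McCarty relation gives S = K_s·(1 + k_d·θ_c) / [θ_c·(Y·k − k_d) − 1] = 41.2 × (1 + 0.0642 × 7.62) / [7.62 × (0.647 × 5.93 − 0.0642) − 1] = 61.36 / 27.75 = 2.211 mg/L.

S ≈ 2.21 mg/L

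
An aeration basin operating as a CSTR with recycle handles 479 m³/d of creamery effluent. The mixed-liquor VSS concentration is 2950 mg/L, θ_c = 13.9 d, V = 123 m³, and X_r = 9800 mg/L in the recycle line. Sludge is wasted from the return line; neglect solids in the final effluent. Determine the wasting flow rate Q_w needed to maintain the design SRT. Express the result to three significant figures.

Q_w ≈ 2.66 m³/d

Q_w = (V·X)/(θ_c X_r) = 123.0 × 2950 / (13.9 × 9800) = 2.664 m³/d.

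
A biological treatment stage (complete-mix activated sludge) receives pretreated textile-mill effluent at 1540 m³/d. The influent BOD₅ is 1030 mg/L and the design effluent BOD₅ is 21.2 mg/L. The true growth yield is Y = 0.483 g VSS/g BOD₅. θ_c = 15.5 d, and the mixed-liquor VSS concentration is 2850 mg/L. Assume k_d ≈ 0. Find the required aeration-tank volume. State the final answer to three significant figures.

V ≈ 4080 m³

V·X = Y·Q·ΔS·θ_c gives V = 0.483 × 1540 × (1030 − 21.2) × 15.5 / 2850 = 4081 m³.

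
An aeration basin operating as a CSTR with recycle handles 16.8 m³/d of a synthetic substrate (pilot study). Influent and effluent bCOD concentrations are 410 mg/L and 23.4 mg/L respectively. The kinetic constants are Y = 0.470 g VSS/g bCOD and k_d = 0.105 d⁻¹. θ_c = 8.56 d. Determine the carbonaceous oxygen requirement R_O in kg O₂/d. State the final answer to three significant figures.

Observed yield with endogenous decay: Y_obs = Y / (1 + k_d·θ_c) = 0.470 / (1 + 0.105 × 8.56) = 0.470 / 1.899 = 0.2475 g VSS/g bCOD.
Mass of bCOD removed per day: Q(S₀ − S) = 16.8 × 386.6 g/m³ = 6.495 kg/d.
Net sludge production P_X = 0.2475 × 6.495 = 1.608 kg VSS/d.
R_O = Q·(S₀ − S) − 1.42·P_X = 6.495 − 1.42 × 1.608 = 4.212 kg O₂/d.

R_O ≈ 4.21 kg O₂/d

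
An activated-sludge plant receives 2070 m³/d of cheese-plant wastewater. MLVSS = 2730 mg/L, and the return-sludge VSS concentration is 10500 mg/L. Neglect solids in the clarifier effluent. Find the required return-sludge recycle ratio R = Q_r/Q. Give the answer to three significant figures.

R ≈ 0.351

Solids balance on the clarifier gives (1+R)X = R·X_r, so R = X/(X_r − X) = 2730 / (10500 − 2730) = 0.3514.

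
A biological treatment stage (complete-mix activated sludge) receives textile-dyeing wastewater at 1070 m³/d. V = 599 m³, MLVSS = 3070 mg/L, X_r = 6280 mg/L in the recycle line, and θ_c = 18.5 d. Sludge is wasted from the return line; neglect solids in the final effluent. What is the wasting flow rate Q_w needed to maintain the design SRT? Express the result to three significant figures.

Q_w = (V·X)/(θ_c X_r) = 599.0 × 3070 / (18.5 × 6280) = 15.83 m³/d.

Q_w ≈ 15.8 m³/d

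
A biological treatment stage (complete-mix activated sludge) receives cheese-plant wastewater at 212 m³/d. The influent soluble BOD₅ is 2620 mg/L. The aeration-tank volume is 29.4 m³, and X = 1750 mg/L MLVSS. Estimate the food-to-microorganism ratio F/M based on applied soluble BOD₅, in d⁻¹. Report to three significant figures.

Food-to-microorganism ratio F/M = Q S₀ / (V X) = 212 × 2620 / (29.40 × 1750) = 10.80 d⁻¹.

F/M ≈ 10.8 d⁻¹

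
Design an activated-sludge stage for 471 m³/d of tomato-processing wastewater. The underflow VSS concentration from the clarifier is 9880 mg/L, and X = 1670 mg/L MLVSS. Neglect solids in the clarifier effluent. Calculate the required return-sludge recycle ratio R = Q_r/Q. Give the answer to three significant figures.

R = Q_r/Q = X/(X_r − X) = 1670 / (9880 − 1670) = 0.2034.

R ≈ 0.203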